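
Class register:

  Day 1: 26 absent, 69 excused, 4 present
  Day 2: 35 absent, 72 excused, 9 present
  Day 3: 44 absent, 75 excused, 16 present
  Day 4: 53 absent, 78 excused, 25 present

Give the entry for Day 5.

Absent goes 26, 35, 44, 53 → 62 (+9 each step).
Excused: +3 each step, so 69, 72, 75, 78 → 81.
Present: perfect squares: 2², 3², 4², …, so 4, 9, 16, 25 → 36.
Combining the parts gives 62 absent, 81 excused, 36 present.

62 absent, 81 excused, 36 present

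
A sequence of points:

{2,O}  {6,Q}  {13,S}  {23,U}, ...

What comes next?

First value: 2, 6, 13, 23 → 36 (differences are 4, 7, 10, … (increasing by 3 each time)).
Letter: letters move forward 2 places in the alphabet; O, Q, S, U → W.
So the next point is {36,W}.

{36,W}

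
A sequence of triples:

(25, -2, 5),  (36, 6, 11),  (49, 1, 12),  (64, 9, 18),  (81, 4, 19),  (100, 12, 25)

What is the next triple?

First part — perfect squares: 5², 6², 7², …: 25, 36, 49, 64, 81, 100 → 121.
Second part goes -2, 6, 1, 9, 4, 12 → 7 (alternating steps +8, −5, +8, −5, …).
Third part — alternating steps +6, +1, +6, +1, …: 5, 11, 12, 18, 19, 25 → 26.
So the next triple is (121, 7, 26).

(121, 7, 26)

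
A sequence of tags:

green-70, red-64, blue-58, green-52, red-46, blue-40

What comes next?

Colour: repeats green → red → blue, so green, red, blue, green, red, blue → green.
Second component: −6 each step; 70, 64, 58, 52, 46, 40 → 34.
So the next tag is green-34.

green-34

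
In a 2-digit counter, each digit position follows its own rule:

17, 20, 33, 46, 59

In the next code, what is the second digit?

2

Second digit: +3 each step, mod 10; 7, 0, 3, 6, 9 → 2.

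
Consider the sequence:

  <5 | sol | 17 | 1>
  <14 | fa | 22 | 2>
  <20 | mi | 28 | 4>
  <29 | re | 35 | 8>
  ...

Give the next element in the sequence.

For the first part, alternating steps +9, +6, +9, +6, …: 5, 14, 20, 29 → 35.
Note goes sol, fa, mi, re → do (runs backward through the solfège scale do→ti).
Third part: differences are 5, 6, 7, … (increasing by 1 each time), so 17, 22, 28, 35 → 43.
Fourth part — ×2 each step: 1, 2, 4, 8 → 16.
So the next element is <35 | do | 43 | 16>.

<35 | do | 43 | 16>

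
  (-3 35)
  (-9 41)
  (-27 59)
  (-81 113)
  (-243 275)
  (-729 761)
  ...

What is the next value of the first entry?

-2187

First entry: ×3 each step, so -3, -9, -27, -81, -243, -729 → -2187.
For the second entry, together with the first entry always sums to 32: 35, 41, 59, 113, 275, 761 → 2219.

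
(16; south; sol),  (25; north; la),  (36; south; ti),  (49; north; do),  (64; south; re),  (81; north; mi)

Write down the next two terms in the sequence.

(100; south; fa), (121; north; sol)

First component — perfect squares: 4², 5², 6², …: 16, 25, 36, 49, 64, 81 → 100 → 121.
Direction: alternates south ↔ north; south, north, south, north, south, north → south → north.
For the note, runs through the solfège scale do→ti: sol, la, ti, do, re, mi → fa → sol.
Putting the parts together: (100; south; fa) and then (121; north; sol).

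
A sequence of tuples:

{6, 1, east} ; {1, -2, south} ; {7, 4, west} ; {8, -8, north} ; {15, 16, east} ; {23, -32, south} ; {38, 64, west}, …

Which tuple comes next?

For the first part, each term is the sum of the two before it: 6, 1, 7, 8, 15, 23, 38 → 61.
For the second part, ×(-2) each step: 1, -2, 4, -8, 16, -32, 64 → -128.
Direction goes east, south, west, north, east, south, west → north (repeats east → south → west → north).
Putting it together: {61, -128, north}.

{61, -128, north}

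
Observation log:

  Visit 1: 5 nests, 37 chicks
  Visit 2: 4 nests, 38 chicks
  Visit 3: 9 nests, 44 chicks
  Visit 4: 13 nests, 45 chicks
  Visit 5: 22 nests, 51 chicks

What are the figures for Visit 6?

Nests: 5, 4, 9, 13, 22 → 35 (each term is the sum of the two before it).
Chicks goes 37, 38, 44, 45, 51 → 52 (alternating steps +1, +6, +1, +6, …).
So the next line is 35 nests, 52 chicks.

35 nests, 52 chicks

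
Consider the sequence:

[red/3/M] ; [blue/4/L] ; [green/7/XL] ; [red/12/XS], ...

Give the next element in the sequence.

[blue/19/S]

Colour: red, blue, green, red → blue (repeats red → blue → green).
Second component — differences are 1, 3, 5, … (increasing by 2 each time): 3, 4, 7, 12 → 19.
Size goes M, L, XL, XS → S (runs through clothing sizes XS→XL).
Combining the parts gives [blue/19/S].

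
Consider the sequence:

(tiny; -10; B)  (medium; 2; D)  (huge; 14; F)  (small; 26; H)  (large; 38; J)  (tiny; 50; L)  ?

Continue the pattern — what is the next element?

For the size, repeats tiny → medium → huge → small → large: tiny, medium, huge, small, large, tiny → medium.
Second part: -10, 2, 14, 26, 38, 50 → 62 (+12 each step).
Letter: B, D, F, H, J, L → N (letters move forward 2 places in the alphabet).
Combining the parts gives (medium; 62; N).

(medium; 62; N)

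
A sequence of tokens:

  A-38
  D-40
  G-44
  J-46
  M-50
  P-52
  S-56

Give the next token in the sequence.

Letter: letters move forward 3 places in the alphabet; A, D, G, J, M, P, S → V.
Second component: alternating steps +2, +4, +2, +4, …, so 38, 40, 44, 46, 50, 52, 56 → 58.
Putting it together: V-58.

V-58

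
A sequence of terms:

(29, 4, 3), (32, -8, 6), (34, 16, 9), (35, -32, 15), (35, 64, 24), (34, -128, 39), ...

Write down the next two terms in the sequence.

First value — differences are 3, 2, 1, … (decreasing by 1 each time): 29, 32, 34, 35, 35, 34 → 32 → 29.
Second value: ×(-2) each step; 4, -8, 16, -32, 64, -128 → 256 → -512.
For the third value, each term is the sum of the two before it: 3, 6, 9, 15, 24, 39 → 63 → 102.
Putting the parts together: (32, 256, 63) and then (29, -512, 102).

(32, 256, 63), (29, -512, 102)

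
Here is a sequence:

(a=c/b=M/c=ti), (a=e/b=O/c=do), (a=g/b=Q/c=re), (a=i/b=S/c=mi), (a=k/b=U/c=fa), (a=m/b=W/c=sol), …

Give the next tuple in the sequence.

A goes c, e, g, i, k, m → o (letters move forward 2 places in the alphabet).
B: letters move forward 2 places in the alphabet, so M, O, Q, S, U, W → Y.
For the c, runs through the solfège scale do→ti: ti, do, re, mi, fa, sol → la.
Putting it together: (a=o/b=Y/c=la).

(a=o/b=Y/c=la)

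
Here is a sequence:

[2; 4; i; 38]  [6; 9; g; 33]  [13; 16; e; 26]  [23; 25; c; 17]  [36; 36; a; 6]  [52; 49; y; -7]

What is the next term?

First slot: differences are 4, 7, 10, … (increasing by 3 each time); 2, 6, 13, 23, 36, 52 → 71.
Second slot: perfect squares: 2², 3², 4², …, so 4, 9, 16, 25, 36, 49 → 64.
Letter — letters move back 2 places in the alphabet, wrapping A→Z: i, g, e, c, a, y → w.
Fourth slot: 38, 33, 26, 17, 6, -7 → -22 (together with the second slot always sums to 42).
So the next term is [71; 64; w; -22].

[71; 64; w; -22]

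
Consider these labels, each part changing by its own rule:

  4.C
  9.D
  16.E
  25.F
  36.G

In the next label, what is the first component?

49

First component: perfect squares: 2², 3², 4², …; 4, 9, 16, 25, 36 → 49.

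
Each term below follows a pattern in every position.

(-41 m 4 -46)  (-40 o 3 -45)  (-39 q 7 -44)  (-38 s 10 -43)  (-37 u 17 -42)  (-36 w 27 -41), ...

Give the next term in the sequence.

First component: +1 each step, so -41, -40, -39, -38, -37, -36 → -35.
Letter — letters move forward 2 places in the alphabet: m, o, q, s, u, w → y.
Third component: each term is the sum of the two before it; 4, 3, 7, 10, 17, 27 → 44.
Fourth component — always 5 less than the first component: -46, -45, -44, -43, -42, -41 → -40.
Putting it together: (-35 y 44 -40).

(-35 y 44 -40)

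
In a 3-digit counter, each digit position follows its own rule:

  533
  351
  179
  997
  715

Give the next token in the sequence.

For the first digit, −2 each step, mod 10: 5, 3, 1, 9, 7 → 5.
Second digit — +2 each step, mod 10: 3, 5, 7, 9, 1 → 3.
Third digit — −2 each step, mod 10: 3, 1, 9, 7, 5 → 3.
Combining the parts gives 533.

533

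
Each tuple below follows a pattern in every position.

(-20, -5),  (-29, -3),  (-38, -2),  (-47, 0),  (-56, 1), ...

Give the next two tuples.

(-65, 3), (-74, 4)

First slot goes -20, -29, -38, -47, -56 → -65 → -74 (−9 each step).
For the second slot, alternating steps +2, +1, +2, +1, …: -5, -3, -2, 0, 1 → 3 → 4.
So the next two tuples are (-65, 3) and (-74, 4).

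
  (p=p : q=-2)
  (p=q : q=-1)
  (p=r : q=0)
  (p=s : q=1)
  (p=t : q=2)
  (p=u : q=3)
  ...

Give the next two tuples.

(p=v : q=4), (p=w : q=5)

P — letters move forward 1 place in the alphabet: p, q, r, s, t, u → v → w.
Q goes -2, -1, 0, 1, 2, 3 → 4 → 5 (+1 each step).
So the next two tuples are (p=v : q=4) and (p=w : q=5).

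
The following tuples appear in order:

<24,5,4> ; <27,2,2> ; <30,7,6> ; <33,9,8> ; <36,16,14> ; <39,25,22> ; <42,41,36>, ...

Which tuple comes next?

First slot: 24, 27, 30, 33, 36, 39, 42 → 45 (+3 each step).
Second slot: each term is the sum of the two before it, so 5, 2, 7, 9, 16, 25, 41 → 66.
Third slot: each term is the sum of the two before it; 4, 2, 6, 8, 14, 22, 36 → 58.
Putting it together: <45,66,58>.

<45,66,58>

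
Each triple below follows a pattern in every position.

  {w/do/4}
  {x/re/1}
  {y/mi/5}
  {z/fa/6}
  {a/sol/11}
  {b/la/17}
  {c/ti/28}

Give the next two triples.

{d/do/45}, {e/re/73}

For the letter, letters move forward 1 place in the alphabet, wrapping Z→A: w, x, y, z, a, b, c → d → e.
Note: runs through the solfège scale do→ti; do, re, mi, fa, sol, la, ti → do → re.
Third coordinate: 4, 1, 5, 6, 11, 17, 28 → 45 → 73 (each term is the sum of the two before it).
Putting the parts together: {d/do/45} and then {e/re/73}.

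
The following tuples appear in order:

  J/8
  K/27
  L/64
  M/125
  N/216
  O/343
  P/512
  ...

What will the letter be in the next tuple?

Q

Letter: J, K, L, M, N, O, P → Q (letters move forward 1 place in the alphabet).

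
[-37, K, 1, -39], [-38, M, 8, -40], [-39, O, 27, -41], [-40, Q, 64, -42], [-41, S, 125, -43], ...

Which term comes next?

First coordinate goes -37, -38, -39, -40, -41 → -42 (−1 each step).
Letter goes K, M, O, Q, S → U (letters move forward 2 places in the alphabet).
Third coordinate — perfect cubes: 1³, 2³, 3³, …: 1, 8, 27, 64, 125 → 216.
For the fourth coordinate, always 2 less than the first coordinate: -39, -40, -41, -42, -43 → -44.
So the next term is [-42, U, 216, -44].

[-42, U, 216, -44]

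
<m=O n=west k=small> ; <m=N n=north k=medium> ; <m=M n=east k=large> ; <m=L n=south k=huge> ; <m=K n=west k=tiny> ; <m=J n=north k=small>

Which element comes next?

<m=I n=east k=medium>

M: O, N, M, L, K, J → I (letters move back 1 place in the alphabet).
N — repeats west → north → east → south: west, north, east, south, west, north → east.
K: repeats small → medium → large → huge → tiny, so small, medium, large, huge, tiny, small → medium.
So the next element is <m=I n=east k=medium>.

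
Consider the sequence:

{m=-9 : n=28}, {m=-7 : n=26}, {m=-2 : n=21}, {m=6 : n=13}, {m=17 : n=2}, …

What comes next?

M goes -9, -7, -2, 6, 17 → 31 (differences are 2, 5, 8, … (increasing by 3 each time)).
For the n, together with the m always sums to 19: 28, 26, 21, 13, 2 → -12.
So the next term is {m=31 : n=-12}.

{m=31 : n=-12}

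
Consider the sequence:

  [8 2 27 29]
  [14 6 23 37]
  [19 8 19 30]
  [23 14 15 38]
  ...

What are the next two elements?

[26 22 11 31], [28 36 7 39]

For the first component, differences are 6, 5, 4, … (decreasing by 1 each time): 8, 14, 19, 23 → 26 → 28.
Second component: each term is the sum of the two before it, so 2, 6, 8, 14 → 22 → 36.
For the third component, −4 each step: 27, 23, 19, 15 → 11 → 7.
For the fourth component, alternating steps +8, −7, +8, −7, …: 29, 37, 30, 38 → 31 → 39.
Putting the parts together: [26 22 11 31] and then [28 36 7 39].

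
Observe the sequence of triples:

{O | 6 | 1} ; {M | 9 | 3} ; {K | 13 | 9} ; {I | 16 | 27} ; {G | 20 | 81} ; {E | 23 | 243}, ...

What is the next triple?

Letter — letters move back 2 places in the alphabet: O, M, K, I, G, E → C.
Second component: alternating steps +3, +4, +3, +4, …, so 6, 9, 13, 16, 20, 23 → 27.
Third component: 1, 3, 9, 27, 81, 243 → 729 (×3 each step).
Putting it together: {C | 27 | 729}.

{C | 27 | 729}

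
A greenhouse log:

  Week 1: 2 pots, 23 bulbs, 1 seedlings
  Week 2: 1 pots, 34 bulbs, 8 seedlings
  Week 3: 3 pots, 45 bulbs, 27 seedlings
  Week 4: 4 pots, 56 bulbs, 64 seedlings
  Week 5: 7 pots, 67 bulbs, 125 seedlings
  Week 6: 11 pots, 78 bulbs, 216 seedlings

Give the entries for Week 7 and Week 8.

18 pots, 89 bulbs, 343 seedlings; 29 pots, 100 bulbs, 512 seedlings

For the pots, each term is the sum of the two before it: 2, 1, 3, 4, 7, 11 → 18 → 29.
For the bulbs, +11 each step: 23, 34, 45, 56, 67, 78 → 89 → 100.
Seedlings — perfect cubes: 1³, 2³, 3³, …: 1, 8, 27, 64, 125, 216 → 343 → 512.
So the next two lines are 18 pots, 89 bulbs, 343 seedlings and 29 pots, 100 bulbs, 512 seedlings.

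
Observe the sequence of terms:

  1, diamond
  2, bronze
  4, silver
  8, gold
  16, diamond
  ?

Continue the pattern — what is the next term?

32, bronze

First slot goes 1, 2, 4, 8, 16 → 32 (×2 each step).
For the rank, repeats diamond → bronze → silver → gold: diamond, bronze, silver, gold, diamond → bronze.
Combining the parts gives 32, bronze.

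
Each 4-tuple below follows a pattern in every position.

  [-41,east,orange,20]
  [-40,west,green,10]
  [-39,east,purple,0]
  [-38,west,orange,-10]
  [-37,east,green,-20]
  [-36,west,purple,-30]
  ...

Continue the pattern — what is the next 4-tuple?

First coordinate: +1 each step; -41, -40, -39, -38, -37, -36 → -35.
Direction: alternates east ↔ west, so east, west, east, west, east, west → east.
Colour: repeats orange → green → purple, so orange, green, purple, orange, green, purple → orange.
For the fourth coordinate, −10 each step: 20, 10, 0, -10, -20, -30 → -40.
Combining the parts gives [-35,east,orange,-40].

[-35,east,orange,-40]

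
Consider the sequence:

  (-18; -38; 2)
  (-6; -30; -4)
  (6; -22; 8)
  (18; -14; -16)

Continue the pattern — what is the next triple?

(30; -6; 32)

First part: +12 each step; -18, -6, 6, 18 → 30.
Second part: +8 each step; -38, -30, -22, -14 → -6.
Third part — ×(-2) each step: 2, -4, 8, -16 → 32.
Combining the parts gives (30; -6; 32).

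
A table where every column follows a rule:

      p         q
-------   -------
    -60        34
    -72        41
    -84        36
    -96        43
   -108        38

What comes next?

Column p — −12 each step: -60, -72, -84, -96, -108 → -120.
For the column q, alternating steps +7, −5, +7, −5, …: 34, 41, 36, 43, 38 → 45.
Combining the parts gives -120  45.

-120  45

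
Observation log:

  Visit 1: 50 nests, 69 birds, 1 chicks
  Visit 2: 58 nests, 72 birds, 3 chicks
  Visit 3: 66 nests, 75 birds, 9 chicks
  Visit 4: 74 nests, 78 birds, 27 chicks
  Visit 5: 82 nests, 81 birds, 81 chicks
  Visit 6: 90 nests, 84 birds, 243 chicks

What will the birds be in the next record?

For the birds, +3 each step: 69, 72, 75, 78, 81, 84 → 87.

87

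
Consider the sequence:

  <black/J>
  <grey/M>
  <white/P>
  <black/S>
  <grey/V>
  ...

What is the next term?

Shade: black, grey, white, black, grey → white (repeats black → grey → white).
Letter goes J, M, P, S, V → Y (letters move forward 3 places in the alphabet).
Combining the parts gives <white/Y>.

<white/Y>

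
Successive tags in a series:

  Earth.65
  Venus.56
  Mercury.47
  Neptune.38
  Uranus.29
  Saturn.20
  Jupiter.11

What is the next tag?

Mars.2

Planet — runs backward through the planets Mercury→Neptune: Earth, Venus, Mercury, Neptune, Uranus, Saturn, Jupiter → Mars.
Second component: 65, 56, 47, 38, 29, 20, 11 → 2 (−9 each step).
So the next tag is Mars.2.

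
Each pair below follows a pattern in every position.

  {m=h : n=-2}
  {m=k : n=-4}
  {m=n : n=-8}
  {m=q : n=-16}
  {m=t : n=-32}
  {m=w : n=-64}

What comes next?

{m=z : n=-128}

M goes h, k, n, q, t, w → z (letters move forward 3 places in the alphabet).
N: ×2 each step, so -2, -4, -8, -16, -32, -64 → -128.
Putting it together: {m=z : n=-128}.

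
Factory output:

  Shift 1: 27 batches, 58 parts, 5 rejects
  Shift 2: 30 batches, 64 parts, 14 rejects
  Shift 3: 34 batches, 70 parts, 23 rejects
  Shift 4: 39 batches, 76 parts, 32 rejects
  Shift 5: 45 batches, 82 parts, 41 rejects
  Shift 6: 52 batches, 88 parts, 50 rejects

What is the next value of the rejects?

Rejects — +9 each step: 5, 14, 23, 32, 41, 50 → 59.

59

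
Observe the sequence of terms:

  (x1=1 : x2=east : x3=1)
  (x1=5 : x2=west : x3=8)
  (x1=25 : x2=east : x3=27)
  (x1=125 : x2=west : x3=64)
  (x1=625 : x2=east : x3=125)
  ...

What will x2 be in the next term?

west

For the x2, alternates east ↔ west: east, west, east, west, east → west.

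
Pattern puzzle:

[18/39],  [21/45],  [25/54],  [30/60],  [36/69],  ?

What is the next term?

[43/75]

First component: differences are 3, 4, 5, … (increasing by 1 each time); 18, 21, 25, 30, 36 → 43.
Second component: alternating steps +6, +9, +6, +9, …, so 39, 45, 54, 60, 69 → 75.
So the next term is [43/75].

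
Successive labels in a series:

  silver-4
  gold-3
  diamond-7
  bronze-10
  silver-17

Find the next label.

gold-27

Rank: silver, gold, diamond, bronze, silver → gold (repeats silver → gold → diamond → bronze).
For the second component, each term is the sum of the two before it: 4, 3, 7, 10, 17 → 27.
Combining the parts gives gold-27.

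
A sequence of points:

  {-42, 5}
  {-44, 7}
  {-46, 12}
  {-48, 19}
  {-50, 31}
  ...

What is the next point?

{-52, 50}

First slot: −2 each step; -42, -44, -46, -48, -50 → -52.
Second slot — each term is the sum of the two before it: 5, 7, 12, 19, 31 → 50.
Putting it together: {-52, 50}.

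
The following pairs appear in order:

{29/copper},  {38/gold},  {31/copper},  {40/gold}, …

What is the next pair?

First component goes 29, 38, 31, 40 → 33 (alternating steps +9, −7, +9, −7, …).
Metal — alternates copper ↔ gold: copper, gold, copper, gold → copper.
Combining the parts gives {33/copper}.

{33/copper}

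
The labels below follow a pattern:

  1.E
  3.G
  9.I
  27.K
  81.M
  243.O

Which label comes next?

First component goes 1, 3, 9, 27, 81, 243 → 729 (×3 each step).
For the letter, letters move forward 2 places in the alphabet: E, G, I, K, M, O → Q.
So the next label is 729.Q.

729.Q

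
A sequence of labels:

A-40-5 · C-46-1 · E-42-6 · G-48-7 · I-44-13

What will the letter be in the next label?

Letter: letters move forward 2 places in the alphabet, so A, C, E, G, I → K.
Second component: alternating steps +6, −4, +6, −4, …; 40, 46, 42, 48, 44 → 50.
Third component: each term is the sum of the two before it, so 5, 1, 6, 7, 13 → 20.

K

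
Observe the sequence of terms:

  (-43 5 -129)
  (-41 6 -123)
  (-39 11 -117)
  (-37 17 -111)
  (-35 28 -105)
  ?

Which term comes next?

(-33 45 -99)

First slot: -43, -41, -39, -37, -35 → -33 (+2 each step).
Second slot: 5, 6, 11, 17, 28 → 45 (each term is the sum of the two before it).
Third slot: -129, -123, -117, -111, -105 → -99 (always 3 × the first slot).
So the next term is (-33 45 -99).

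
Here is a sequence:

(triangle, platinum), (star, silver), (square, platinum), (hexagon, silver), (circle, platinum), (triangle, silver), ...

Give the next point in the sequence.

Shape: repeats triangle → star → square → hexagon → circle; triangle, star, square, hexagon, circle, triangle → star.
Metal: alternates platinum ↔ silver; platinum, silver, platinum, silver, platinum, silver → platinum.
So the next point is (star, platinum).

(star, platinum)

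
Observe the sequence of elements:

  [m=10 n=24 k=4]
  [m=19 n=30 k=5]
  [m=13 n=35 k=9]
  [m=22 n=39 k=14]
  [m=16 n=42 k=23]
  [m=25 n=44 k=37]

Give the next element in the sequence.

[m=19 n=45 k=60]

For the m, alternating steps +9, −6, +9, −6, …: 10, 19, 13, 22, 16, 25 → 19.
N: 24, 30, 35, 39, 42, 44 → 45 (differences are 6, 5, 4, … (decreasing by 1 each time)).
K: each term is the sum of the two before it, so 4, 5, 9, 14, 23, 37 → 60.
So the next element is [m=19 n=45 k=60].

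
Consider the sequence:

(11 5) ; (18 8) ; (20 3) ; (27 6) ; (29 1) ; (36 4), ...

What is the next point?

(38 -1)

First entry: alternating steps +7, +2, +7, +2, …; 11, 18, 20, 27, 29, 36 → 38.
Second entry: 5, 8, 3, 6, 1, 4 → -1 (alternating steps +3, −5, +3, −5, …).
Putting it together: (38 -1).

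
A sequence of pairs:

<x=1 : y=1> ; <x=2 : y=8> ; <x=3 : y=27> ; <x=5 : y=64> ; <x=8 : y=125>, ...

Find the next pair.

<x=13 : y=216>

For the x, each term is the sum of the two before it: 1, 2, 3, 5, 8 → 13.
Y — perfect cubes: 1³, 2³, 3³, …: 1, 8, 27, 64, 125 → 216.
So the next pair is <x=13 : y=216>.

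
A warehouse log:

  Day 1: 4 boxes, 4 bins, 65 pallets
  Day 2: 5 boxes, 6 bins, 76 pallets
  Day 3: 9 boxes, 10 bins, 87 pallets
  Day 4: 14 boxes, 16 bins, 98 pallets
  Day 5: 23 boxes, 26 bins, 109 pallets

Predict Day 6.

Boxes: each term is the sum of the two before it, so 4, 5, 9, 14, 23 → 37.
Bins: each term is the sum of the two before it; 4, 6, 10, 16, 26 → 42.
Pallets: +11 each step; 65, 76, 87, 98, 109 → 120.
Combining the parts gives 37 boxes, 42 bins, 120 pallets.

37 boxes, 42 bins, 120 pallets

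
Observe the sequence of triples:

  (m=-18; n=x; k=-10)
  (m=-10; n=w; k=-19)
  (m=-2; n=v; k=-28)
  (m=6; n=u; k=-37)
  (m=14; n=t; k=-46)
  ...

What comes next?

M: -18, -10, -2, 6, 14 → 22 (+8 each step).
N — letters move back 1 place in the alphabet: x, w, v, u, t → s.
K: -10, -19, -28, -37, -46 → -55 (−9 each step).
So the next triple is (m=22; n=s; k=-55).

(m=22; n=s; k=-55)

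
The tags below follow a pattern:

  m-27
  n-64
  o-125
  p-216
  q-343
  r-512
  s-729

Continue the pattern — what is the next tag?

Letter — letters move forward 1 place in the alphabet: m, n, o, p, q, r, s → t.
Second component: perfect cubes: 3³, 4³, 5³, …; 27, 64, 125, 216, 343, 512, 729 → 1000.
Putting it together: t-1000.

t-1000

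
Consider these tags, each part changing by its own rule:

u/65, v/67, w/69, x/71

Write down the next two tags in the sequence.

Letter goes u, v, w, x → y → z (letters move forward 1 place in the alphabet).
Second component: +2 each step; 65, 67, 69, 71 → 73 → 75.
So the next two tags are y/73 and z/75.

y/73, z/75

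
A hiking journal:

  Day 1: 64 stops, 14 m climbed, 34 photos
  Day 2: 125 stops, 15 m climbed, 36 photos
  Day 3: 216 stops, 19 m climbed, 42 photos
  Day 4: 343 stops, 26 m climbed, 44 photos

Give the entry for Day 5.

Stops: perfect cubes: 4³, 5³, 6³, …, so 64, 125, 216, 343 → 512.
M climbed goes 14, 15, 19, 26 → 36 (differences are 1, 4, 7, … (increasing by 3 each time)).
Photos: alternating steps +2, +6, +2, +6, …; 34, 36, 42, 44 → 50.
Putting it together: 512 stops, 36 m climbed, 50 photos.

512 stops, 36 m climbed, 50 photos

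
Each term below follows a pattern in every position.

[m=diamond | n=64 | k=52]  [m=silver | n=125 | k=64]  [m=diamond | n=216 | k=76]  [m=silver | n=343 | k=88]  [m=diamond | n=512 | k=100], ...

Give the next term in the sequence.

M: diamond, silver, diamond, silver, diamond → silver (alternates diamond ↔ silver).
For the n, perfect cubes: 4³, 5³, 6³, …: 64, 125, 216, 343, 512 → 729.
For the k, +12 each step: 52, 64, 76, 88, 100 → 112.
So the next term is [m=silver | n=729 | k=112].

[m=silver | n=729 | k=112]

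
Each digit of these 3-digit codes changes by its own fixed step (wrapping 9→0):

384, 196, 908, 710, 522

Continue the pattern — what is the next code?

First digit: −2 each step, mod 10, so 3, 1, 9, 7, 5 → 3.
For the second digit, +1 each step, mod 10: 8, 9, 0, 1, 2 → 3.
Third digit: 4, 6, 8, 0, 2 → 4 (+2 each step, mod 10).
So the next code is 334.

334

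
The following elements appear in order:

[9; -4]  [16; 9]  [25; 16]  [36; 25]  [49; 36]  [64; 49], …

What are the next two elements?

[81; 64], [100; 81]

First part: perfect squares: 3², 4², 5², …; 9, 16, 25, 36, 49, 64 → 81 → 100.
For the second part, always the previous value of the first part: -4, 9, 16, 25, 36, 49 → 64 → 81.
So the next two elements are [81; 64] and [100; 81].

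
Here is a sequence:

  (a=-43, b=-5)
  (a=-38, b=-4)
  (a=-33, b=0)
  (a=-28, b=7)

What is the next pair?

(a=-23, b=17)

A: +5 each step, so -43, -38, -33, -28 → -23.
For the b, differences are 1, 4, 7, … (increasing by 3 each time): -5, -4, 0, 7 → 17.
Combining the parts gives (a=-23, b=17).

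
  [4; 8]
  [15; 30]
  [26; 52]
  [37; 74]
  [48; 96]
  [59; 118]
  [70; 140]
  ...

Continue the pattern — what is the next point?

[81; 162]

For the first coordinate, +11 each step: 4, 15, 26, 37, 48, 59, 70 → 81.
Second coordinate — always 2 × the first coordinate: 8, 30, 52, 74, 96, 118, 140 → 162.
So the next point is [81; 162].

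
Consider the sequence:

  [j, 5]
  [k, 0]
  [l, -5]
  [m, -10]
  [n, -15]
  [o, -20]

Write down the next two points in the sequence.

[p, -25], [q, -30]

Letter — letters move forward 1 place in the alphabet: j, k, l, m, n, o → p → q.
Second coordinate goes 5, 0, -5, -10, -15, -20 → -25 → -30 (−5 each step).
So the next two points are [p, -25] and [q, -30].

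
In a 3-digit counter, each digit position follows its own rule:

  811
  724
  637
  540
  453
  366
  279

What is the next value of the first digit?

First digit: 8, 7, 6, 5, 4, 3, 2 → 1 (−1 each step, mod 10).

1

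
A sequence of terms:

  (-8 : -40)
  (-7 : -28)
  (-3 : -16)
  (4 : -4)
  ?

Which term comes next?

First entry: differences are 1, 4, 7, … (increasing by 3 each time); -8, -7, -3, 4 → 14.
Second entry: -40, -28, -16, -4 → 8 (+12 each step).
Combining the parts gives (14 : 8).

(14 : 8)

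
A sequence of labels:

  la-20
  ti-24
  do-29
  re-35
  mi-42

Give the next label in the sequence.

fa-50

Note: runs through the solfège scale do→ti, so la, ti, do, re, mi → fa.
Second component: differences are 4, 5, 6, … (increasing by 1 each time), so 20, 24, 29, 35, 42 → 50.
Putting it together: fa-50.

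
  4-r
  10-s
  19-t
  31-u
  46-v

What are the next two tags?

64-w then 85-x

First component: differences are 6, 9, 12, … (increasing by 3 each time); 4, 10, 19, 31, 46 → 64 → 85.
Letter: r, s, t, u, v → w → x (letters move forward 1 place in the alphabet).
So the next two tags are 64-w and 85-x.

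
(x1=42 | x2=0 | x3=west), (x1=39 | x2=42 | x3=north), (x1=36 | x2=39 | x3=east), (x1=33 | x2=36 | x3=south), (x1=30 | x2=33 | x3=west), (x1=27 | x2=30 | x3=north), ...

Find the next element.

X1: −3 each step, so 42, 39, 36, 33, 30, 27 → 24.
X2 — always the previous value of the x1: 0, 42, 39, 36, 33, 30 → 27.
X3: west, north, east, south, west, north → east (repeats west → north → east → south).
Combining the parts gives (x1=24 | x2=27 | x3=east).

(x1=24 | x2=27 | x3=east)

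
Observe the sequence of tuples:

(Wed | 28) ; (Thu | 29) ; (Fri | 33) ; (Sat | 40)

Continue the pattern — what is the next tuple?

Day: Wed, Thu, Fri, Sat → Sun (runs through the weekdays Mon→Sun).
Second slot goes 28, 29, 33, 40 → 50 (differences are 1, 4, 7, … (increasing by 3 each time)).
Putting it together: (Sun | 50).

(Sun | 50)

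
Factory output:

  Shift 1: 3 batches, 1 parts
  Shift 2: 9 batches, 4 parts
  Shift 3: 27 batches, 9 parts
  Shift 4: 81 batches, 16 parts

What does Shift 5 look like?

Batches goes 3, 9, 27, 81 → 243 (×3 each step).
For the parts, perfect squares: 1², 2², 3², …: 1, 4, 9, 16 → 25.
Combining the parts gives 243 batches, 25 parts.

243 batches, 25 parts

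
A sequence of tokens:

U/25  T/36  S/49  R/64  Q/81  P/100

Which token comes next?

O/121

Letter: letters move back 1 place in the alphabet, so U, T, S, R, Q, P → O.
Second component goes 25, 36, 49, 64, 81, 100 → 121 (perfect squares: 5², 6², 7², …).
Putting it together: O/121.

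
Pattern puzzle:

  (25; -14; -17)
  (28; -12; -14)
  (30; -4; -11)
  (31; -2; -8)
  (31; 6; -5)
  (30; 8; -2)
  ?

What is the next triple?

(28; 16; 1)

First coordinate: differences are 3, 2, 1, … (decreasing by 1 each time); 25, 28, 30, 31, 31, 30 → 28.
Second coordinate: -14, -12, -4, -2, 6, 8 → 16 (alternating steps +2, +8, +2, +8, …).
Third coordinate goes -17, -14, -11, -8, -5, -2 → 1 (+3 each step).
Putting it together: (28; 16; 1).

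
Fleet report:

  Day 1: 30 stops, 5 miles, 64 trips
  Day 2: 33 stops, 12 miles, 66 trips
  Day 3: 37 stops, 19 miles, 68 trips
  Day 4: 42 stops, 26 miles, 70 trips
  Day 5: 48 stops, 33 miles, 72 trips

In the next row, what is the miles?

Miles: 5, 12, 19, 26, 33 → 40 (+7 each step).

40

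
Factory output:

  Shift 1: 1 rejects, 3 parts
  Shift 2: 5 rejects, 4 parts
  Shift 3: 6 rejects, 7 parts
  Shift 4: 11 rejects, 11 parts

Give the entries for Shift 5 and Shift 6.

Rejects: 1, 5, 6, 11 → 17 → 28 (each term is the sum of the two before it).
Parts — each term is the sum of the two before it: 3, 4, 7, 11 → 18 → 29.
So the next two lines are 17 rejects, 18 parts and 28 rejects, 29 parts.

17 rejects, 18 parts; 28 rejects, 29 parts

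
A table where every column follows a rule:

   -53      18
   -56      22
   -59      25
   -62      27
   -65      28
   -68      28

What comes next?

-71  27

First component: −3 each step; -53, -56, -59, -62, -65, -68 → -71.
Second component: differences are 4, 3, 2, … (decreasing by 1 each time); 18, 22, 25, 27, 28, 28 → 27.
So the next row is -71  27.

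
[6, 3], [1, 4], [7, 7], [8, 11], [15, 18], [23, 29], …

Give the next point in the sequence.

First part: each term is the sum of the two before it; 6, 1, 7, 8, 15, 23 → 38.
Second part: each term is the sum of the two before it, so 3, 4, 7, 11, 18, 29 → 47.
So the next point is [38, 47].

[38, 47]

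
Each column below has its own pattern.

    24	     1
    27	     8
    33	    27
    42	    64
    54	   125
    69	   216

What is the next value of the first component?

87

First component — differences are 3, 6, 9, … (increasing by 3 each time): 24, 27, 33, 42, 54, 69 → 87.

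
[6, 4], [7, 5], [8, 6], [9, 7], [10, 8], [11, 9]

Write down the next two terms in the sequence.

For the first slot, +1 each step: 6, 7, 8, 9, 10, 11 → 12 → 13.
Second slot: 4, 5, 6, 7, 8, 9 → 10 → 11 (always 2 less than the first slot).
Putting the parts together: [12, 10] and then [13, 11].

[12, 10], [13, 11]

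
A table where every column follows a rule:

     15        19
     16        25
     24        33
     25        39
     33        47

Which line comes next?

34  53

First component: 15, 16, 24, 25, 33 → 34 (alternating steps +1, +8, +1, +8, …).
For the second component, alternating steps +6, +8, +6, +8, …: 19, 25, 33, 39, 47 → 53.
Putting it together: 34  53.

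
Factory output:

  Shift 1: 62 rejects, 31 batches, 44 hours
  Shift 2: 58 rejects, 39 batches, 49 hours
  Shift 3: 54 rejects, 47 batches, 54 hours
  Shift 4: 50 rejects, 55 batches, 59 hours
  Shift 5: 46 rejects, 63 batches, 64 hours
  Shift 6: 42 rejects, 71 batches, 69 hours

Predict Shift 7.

38 rejects, 79 batches, 74 hours

Rejects: −4 each step; 62, 58, 54, 50, 46, 42 → 38.
Batches — +8 each step: 31, 39, 47, 55, 63, 71 → 79.
Hours goes 44, 49, 54, 59, 64, 69 → 74 (+5 each step).
So the next record is 38 rejects, 79 batches, 74 hours.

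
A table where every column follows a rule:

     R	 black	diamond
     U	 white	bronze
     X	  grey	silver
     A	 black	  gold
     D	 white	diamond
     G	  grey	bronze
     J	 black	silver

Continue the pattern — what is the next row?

M  white  gold

Letter: R, U, X, A, D, G, J → M (letters move forward 3 places in the alphabet, wrapping Z→A).
Shade — repeats black → white → grey: black, white, grey, black, white, grey, black → white.
Rank — repeats diamond → bronze → silver → gold: diamond, bronze, silver, gold, diamond, bronze, silver → gold.
So the next row is M  white  gold.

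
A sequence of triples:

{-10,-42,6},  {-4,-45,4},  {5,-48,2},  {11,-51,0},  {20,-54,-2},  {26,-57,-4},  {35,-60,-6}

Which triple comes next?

First entry: alternating steps +6, +9, +6, +9, …; -10, -4, 5, 11, 20, 26, 35 → 41.
Second entry: -42, -45, -48, -51, -54, -57, -60 → -63 (−3 each step).
Third entry goes 6, 4, 2, 0, -2, -4, -6 → -8 (−2 each step).
Combining the parts gives {41,-63,-8}.

{41,-63,-8}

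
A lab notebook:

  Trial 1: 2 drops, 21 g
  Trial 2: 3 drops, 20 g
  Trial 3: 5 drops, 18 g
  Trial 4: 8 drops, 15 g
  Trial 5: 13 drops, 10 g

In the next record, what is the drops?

21

Drops: each term is the sum of the two before it, so 2, 3, 5, 8, 13 → 21.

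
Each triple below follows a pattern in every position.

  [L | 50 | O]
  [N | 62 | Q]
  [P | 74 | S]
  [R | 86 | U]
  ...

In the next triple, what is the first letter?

First letter: letters move forward 2 places in the alphabet; L, N, P, R → T.

T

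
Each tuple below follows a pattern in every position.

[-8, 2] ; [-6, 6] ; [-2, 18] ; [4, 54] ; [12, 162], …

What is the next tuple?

First entry: differences are 2, 4, 6, … (increasing by 2 each time); -8, -6, -2, 4, 12 → 22.
Second entry — ×3 each step: 2, 6, 18, 54, 162 → 486.
Combining the parts gives [22, 486].

[22, 486]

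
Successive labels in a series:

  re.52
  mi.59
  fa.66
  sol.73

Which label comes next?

la.80

Note: runs through the solfège scale do→ti, so re, mi, fa, sol → la.
Second component — +7 each step: 52, 59, 66, 73 → 80.
So the next label is la.80.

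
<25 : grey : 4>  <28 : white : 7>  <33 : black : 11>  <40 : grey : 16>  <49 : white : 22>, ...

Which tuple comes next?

First entry: differences are 3, 5, 7, … (increasing by 2 each time); 25, 28, 33, 40, 49 → 60.
Shade goes grey, white, black, grey, white → black (repeats grey → white → black).
Third entry — differences are 3, 4, 5, … (increasing by 1 each time): 4, 7, 11, 16, 22 → 29.
Combining the parts gives <60 : black : 29>.

<60 : black : 29>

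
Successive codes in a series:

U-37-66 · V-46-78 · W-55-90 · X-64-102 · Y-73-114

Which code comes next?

Letter: letters move forward 1 place in the alphabet; U, V, W, X, Y → Z.
Second component: +9 each step, so 37, 46, 55, 64, 73 → 82.
Third component: 66, 78, 90, 102, 114 → 126 (+12 each step).
Putting it together: Z-82-126.

Z-82-126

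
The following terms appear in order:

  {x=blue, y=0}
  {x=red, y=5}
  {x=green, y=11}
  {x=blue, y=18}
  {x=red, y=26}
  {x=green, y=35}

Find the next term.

{x=blue, y=45}

X: blue, red, green, blue, red, green → blue (repeats blue → red → green).
For the y, differences are 5, 6, 7, … (increasing by 1 each time): 0, 5, 11, 18, 26, 35 → 45.
Combining the parts gives {x=blue, y=45}.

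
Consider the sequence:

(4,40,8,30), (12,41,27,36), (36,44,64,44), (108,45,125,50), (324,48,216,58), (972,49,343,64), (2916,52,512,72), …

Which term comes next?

First slot: ×3 each step; 4, 12, 36, 108, 324, 972, 2916 → 8748.
Second slot: alternating steps +1, +3, +1, +3, …; 40, 41, 44, 45, 48, 49, 52 → 53.
Third slot: perfect cubes: 2³, 3³, 4³, …; 8, 27, 64, 125, 216, 343, 512 → 729.
Fourth slot goes 30, 36, 44, 50, 58, 64, 72 → 78 (alternating steps +6, +8, +6, +8, …).
Putting it together: (8748,53,729,78).

(8748,53,729,78)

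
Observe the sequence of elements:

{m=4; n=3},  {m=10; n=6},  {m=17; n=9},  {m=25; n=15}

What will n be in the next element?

24

N — each term is the sum of the two before it: 3, 6, 9, 15 → 24.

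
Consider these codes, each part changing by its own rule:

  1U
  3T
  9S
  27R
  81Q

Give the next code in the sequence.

243P

First component: ×3 each step, so 1, 3, 9, 27, 81 → 243.
Letter: letters move back 1 place in the alphabet; U, T, S, R, Q → P.
Putting it together: 243P.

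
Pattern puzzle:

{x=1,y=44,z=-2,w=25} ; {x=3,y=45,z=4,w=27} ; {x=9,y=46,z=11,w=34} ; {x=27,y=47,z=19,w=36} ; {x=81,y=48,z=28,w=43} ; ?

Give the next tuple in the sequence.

{x=243,y=49,z=38,w=45}

X goes 1, 3, 9, 27, 81 → 243 (×3 each step).
For the y, +1 each step: 44, 45, 46, 47, 48 → 49.
Z: -2, 4, 11, 19, 28 → 38 (differences are 6, 7, 8, … (increasing by 1 each time)).
W — alternating steps +2, +7, +2, +7, …: 25, 27, 34, 36, 43 → 45.
Putting it together: {x=243,y=49,z=38,w=45}.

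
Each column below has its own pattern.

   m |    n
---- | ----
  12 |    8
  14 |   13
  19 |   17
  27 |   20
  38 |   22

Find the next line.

Column m goes 12, 14, 19, 27, 38 → 52 (differences are 2, 5, 8, … (increasing by 3 each time)).
Column n — differences are 5, 4, 3, … (decreasing by 1 each time): 8, 13, 17, 20, 22 → 23.
Combining the parts gives 52  23.

52  23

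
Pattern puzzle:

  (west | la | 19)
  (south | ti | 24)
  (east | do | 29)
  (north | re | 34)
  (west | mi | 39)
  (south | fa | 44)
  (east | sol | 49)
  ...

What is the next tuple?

Direction — repeats west → south → east → north: west, south, east, north, west, south, east → north.
Note: runs through the solfège scale do→ti; la, ti, do, re, mi, fa, sol → la.
Third component: +5 each step, so 19, 24, 29, 34, 39, 44, 49 → 54.
Putting it together: (north | la | 54).

(north | la | 54)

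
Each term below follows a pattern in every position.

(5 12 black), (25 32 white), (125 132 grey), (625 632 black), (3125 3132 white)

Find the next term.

First entry: ×5 each step, so 5, 25, 125, 625, 3125 → 15625.
Second entry: always 7 more than the first entry; 12, 32, 132, 632, 3132 → 15632.
For the shade, repeats black → white → grey: black, white, grey, black, white → grey.
So the next term is (15625 15632 grey).

(15625 15632 grey)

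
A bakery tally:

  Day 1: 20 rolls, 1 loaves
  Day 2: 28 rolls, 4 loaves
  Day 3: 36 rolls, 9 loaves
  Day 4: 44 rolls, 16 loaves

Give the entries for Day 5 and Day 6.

Rolls: +8 each step, so 20, 28, 36, 44 → 52 → 60.
Loaves goes 1, 4, 9, 16 → 25 → 36 (perfect squares: 1², 2², 3², …).
Putting the parts together: 52 rolls, 25 loaves and then 60 rolls, 36 loaves.

52 rolls, 25 loaves; 60 rolls, 36 loaves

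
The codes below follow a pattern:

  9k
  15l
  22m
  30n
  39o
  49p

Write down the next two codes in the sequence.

First component goes 9, 15, 22, 30, 39, 49 → 60 → 72 (differences are 6, 7, 8, … (increasing by 1 each time)).
Letter: letters move forward 1 place in the alphabet; k, l, m, n, o, p → q → r.
Putting the parts together: 60q and then 72r.

60q, 72r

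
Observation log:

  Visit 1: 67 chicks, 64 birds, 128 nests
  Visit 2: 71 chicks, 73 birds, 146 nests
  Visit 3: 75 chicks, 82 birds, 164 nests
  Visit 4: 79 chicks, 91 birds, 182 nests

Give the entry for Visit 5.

Chicks goes 67, 71, 75, 79 → 83 (+4 each step).
Birds — +9 each step: 64, 73, 82, 91 → 100.
Nests goes 128, 146, 164, 182 → 200 (always 2 × the birds).
So the next line is 83 chicks, 100 birds, 200 nests.

83 chicks, 100 birds, 200 nests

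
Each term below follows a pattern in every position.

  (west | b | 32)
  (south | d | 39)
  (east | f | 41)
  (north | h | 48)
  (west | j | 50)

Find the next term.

(south | l | 57)

Direction goes west, south, east, north, west → south (repeats west → south → east → north).
Letter: b, d, f, h, j → l (letters move forward 2 places in the alphabet).
Third component goes 32, 39, 41, 48, 50 → 57 (alternating steps +7, +2, +7, +2, …).
So the next term is (south | l | 57).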